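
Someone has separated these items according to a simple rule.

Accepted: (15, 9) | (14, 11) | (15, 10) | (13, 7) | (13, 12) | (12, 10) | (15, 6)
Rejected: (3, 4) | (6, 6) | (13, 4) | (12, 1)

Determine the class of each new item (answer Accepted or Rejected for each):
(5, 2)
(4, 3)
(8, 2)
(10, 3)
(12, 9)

The distinguishing property — sum ≥ 20 — holds for all the 'Accepted' cases and none of the 'Rejected' cases.
(5, 2) — 5+2 = 7, hence Rejected. (4, 3) — 4+3 = 7, hence Rejected. (8, 2) — 8+2 = 10, hence Rejected. (10, 3) — 10+3 = 13, hence Rejected. (12, 9) — 12+9 = 21, hence Accepted.

Rejected, Rejected, Rejected, Rejected, Accepted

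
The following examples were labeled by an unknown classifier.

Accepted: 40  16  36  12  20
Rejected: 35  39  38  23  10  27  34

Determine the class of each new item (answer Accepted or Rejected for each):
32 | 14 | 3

Accepted, Rejected, Rejected

The classifier is using: multiple of 4.
32: 32 = 4·8, passes → Accepted.
14: 14 = 4·3 + 2, fails the rule → Rejected.
3: 3 = 4·0 + 3, fails the rule → Rejected.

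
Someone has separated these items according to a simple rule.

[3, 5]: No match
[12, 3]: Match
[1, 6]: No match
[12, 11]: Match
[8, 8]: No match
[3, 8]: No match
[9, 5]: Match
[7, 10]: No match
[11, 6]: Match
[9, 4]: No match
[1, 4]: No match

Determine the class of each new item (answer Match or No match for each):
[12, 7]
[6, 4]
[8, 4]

Match, No match, No match

The simplest hypothesis consistent with all the labels is: first > second AND sum ≥ 14.
[12, 7]: 12 > 7, 12+7 = 19 — fits, so Match. [6, 4]: 6 > 4, 6+4 = 10 — fails this test, so No match. [8, 4]: 8 > 4, 8+4 = 12 — fails this test, so No match.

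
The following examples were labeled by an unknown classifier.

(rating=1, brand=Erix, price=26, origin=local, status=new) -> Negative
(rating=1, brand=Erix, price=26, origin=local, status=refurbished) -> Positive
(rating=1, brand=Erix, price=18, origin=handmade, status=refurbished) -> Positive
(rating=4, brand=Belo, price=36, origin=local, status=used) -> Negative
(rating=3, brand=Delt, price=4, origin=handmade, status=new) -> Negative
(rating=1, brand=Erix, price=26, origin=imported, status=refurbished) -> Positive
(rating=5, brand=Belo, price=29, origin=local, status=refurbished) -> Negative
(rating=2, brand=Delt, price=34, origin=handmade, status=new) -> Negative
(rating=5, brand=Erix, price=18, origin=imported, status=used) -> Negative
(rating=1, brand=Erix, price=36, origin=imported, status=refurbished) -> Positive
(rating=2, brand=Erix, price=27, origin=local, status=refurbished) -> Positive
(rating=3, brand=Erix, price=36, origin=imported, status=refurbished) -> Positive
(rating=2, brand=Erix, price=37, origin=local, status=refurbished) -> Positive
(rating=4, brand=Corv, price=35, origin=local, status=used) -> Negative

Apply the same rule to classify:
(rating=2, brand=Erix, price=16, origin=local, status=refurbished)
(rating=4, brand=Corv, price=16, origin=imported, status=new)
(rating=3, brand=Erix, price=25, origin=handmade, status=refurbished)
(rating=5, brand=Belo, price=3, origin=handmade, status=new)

The classifier is using: status is refurbished AND brand is Erix.
(rating=2, brand=Erix, price=16, origin=local, status=refurbished) → status is refurbished, brand is Erix → Positive.
(rating=4, brand=Corv, price=16, origin=imported, status=new) → status is new, brand is Corv → Negative.
(rating=3, brand=Erix, price=25, origin=handmade, status=refurbished) → status is refurbished, brand is Erix → Positive.
(rating=5, brand=Belo, price=3, origin=handmade, status=new) → status is new, brand is Belo → Negative.

Positive, Negative, Positive, Negative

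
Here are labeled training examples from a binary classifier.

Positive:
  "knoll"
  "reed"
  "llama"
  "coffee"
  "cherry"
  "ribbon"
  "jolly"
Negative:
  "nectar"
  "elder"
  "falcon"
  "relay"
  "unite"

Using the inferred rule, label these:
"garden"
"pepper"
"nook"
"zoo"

The common property of the 'Positive' items is: has a double letter. No 'Negative' item has it.
"garden": no doubled letter, doesn't qualify → Negative.
"pepper": 'pp' doubled, passes → Positive.
"nook": 'oo' doubled, passes → Positive.
"zoo": 'oo' doubled, passes → Positive.

Negative, Positive, Positive, Positive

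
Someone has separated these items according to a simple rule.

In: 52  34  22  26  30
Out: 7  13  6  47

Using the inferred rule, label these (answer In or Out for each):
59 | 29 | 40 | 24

The pattern is that an item is 'In' exactly when: even AND at least 7.

Out, Out, In, In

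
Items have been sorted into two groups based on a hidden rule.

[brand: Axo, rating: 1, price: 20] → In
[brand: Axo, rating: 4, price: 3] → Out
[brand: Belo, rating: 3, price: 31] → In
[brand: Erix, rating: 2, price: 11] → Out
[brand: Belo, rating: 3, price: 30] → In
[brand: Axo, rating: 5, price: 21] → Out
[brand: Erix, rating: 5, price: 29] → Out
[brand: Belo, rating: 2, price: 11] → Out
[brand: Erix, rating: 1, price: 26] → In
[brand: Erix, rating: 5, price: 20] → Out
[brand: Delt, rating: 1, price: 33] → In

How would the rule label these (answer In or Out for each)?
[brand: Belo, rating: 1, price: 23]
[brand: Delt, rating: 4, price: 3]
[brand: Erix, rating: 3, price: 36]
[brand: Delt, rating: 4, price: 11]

In, Out, In, Out

The rule appears to be: price ≥ 20 AND rating ≤ 3.
[brand: Belo, rating: 1, price: 23] → price = 23, rating = 1 → In.
[brand: Delt, rating: 4, price: 3] → price = 3, rating = 4 → Out.
[brand: Erix, rating: 3, price: 36] → price = 36, rating = 3 → In.
[brand: Delt, rating: 4, price: 11] → price = 11, rating = 4 → Out.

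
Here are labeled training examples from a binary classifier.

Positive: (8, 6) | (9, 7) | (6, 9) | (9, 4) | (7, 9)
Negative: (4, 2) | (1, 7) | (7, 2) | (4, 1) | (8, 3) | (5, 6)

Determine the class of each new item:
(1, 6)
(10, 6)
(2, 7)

Negative, Positive, Negative

'Positive' ⟺ sum ≥ 13.
(1, 6): 1+6 = 7, lacks this property → Negative.
(10, 6): 10+6 = 16, fits → Positive.
(2, 7): 2+7 = 9, lacks this property → Negative.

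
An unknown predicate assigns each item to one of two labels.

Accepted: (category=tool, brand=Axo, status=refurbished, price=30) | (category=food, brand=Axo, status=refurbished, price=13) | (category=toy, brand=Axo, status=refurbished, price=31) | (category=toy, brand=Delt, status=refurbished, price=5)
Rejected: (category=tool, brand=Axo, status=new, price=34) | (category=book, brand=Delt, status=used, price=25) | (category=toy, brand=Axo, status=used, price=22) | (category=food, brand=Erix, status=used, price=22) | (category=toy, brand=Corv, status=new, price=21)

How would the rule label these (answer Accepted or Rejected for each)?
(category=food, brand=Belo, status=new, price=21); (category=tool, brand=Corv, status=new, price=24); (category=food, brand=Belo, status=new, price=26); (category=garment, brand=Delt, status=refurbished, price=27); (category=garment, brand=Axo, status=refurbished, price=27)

One predicate separates the groups cleanly: status is refurbished.
(category=food, brand=Belo, status=new, price=21): status is new, fails the rule → Rejected. (category=tool, brand=Corv, status=new, price=24): status is new, fails the rule → Rejected. (category=food, brand=Belo, status=new, price=26): status is new, fails the rule → Rejected. (category=garment, brand=Delt, status=refurbished, price=27): status is refurbished, checks out → Accepted. (category=garment, brand=Axo, status=refurbished, price=27): status is refurbished, checks out → Accepted.

Rejected, Rejected, Rejected, Accepted, Accepted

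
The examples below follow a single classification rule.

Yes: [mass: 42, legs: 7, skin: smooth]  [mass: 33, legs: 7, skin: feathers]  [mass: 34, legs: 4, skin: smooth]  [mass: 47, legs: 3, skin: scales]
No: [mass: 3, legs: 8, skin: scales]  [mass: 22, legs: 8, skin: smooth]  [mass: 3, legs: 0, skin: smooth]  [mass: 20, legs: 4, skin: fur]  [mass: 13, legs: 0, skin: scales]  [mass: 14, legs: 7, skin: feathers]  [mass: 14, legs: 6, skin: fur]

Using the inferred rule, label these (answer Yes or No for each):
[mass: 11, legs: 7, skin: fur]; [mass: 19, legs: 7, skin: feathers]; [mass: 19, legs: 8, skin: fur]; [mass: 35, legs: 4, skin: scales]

The classifier is using: mass ≥ 33.
[mass: 11, legs: 7, skin: fur] — mass = 11, hence No. [mass: 19, legs: 7, skin: feathers] — mass = 19, hence No. [mass: 19, legs: 8, skin: fur] — mass = 19, hence No. [mass: 35, legs: 4, skin: scales] — mass = 35, hence Yes.

No, No, No, Yes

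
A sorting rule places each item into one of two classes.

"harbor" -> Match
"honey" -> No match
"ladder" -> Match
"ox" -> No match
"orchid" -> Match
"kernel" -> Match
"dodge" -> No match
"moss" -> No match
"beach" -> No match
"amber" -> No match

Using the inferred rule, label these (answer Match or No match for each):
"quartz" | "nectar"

Match, Match

The common property of the 'Match' items is: length 6. No 'No match' item has it.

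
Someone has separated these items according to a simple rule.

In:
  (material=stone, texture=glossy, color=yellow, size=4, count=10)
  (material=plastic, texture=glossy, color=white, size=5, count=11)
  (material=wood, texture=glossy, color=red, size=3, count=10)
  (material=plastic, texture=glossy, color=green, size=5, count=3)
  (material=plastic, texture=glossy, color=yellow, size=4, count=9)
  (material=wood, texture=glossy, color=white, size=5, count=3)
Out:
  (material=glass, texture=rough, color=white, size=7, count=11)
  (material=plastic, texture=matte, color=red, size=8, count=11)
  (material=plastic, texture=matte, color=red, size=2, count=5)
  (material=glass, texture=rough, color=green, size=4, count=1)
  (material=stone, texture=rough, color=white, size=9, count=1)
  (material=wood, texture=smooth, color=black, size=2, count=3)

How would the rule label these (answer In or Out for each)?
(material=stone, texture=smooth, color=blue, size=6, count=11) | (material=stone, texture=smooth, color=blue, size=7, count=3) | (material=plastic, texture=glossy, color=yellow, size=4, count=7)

Checking candidate rules against both groups, what survives is: texture is glossy.
Out: (material=stone, texture=smooth, color=blue, size=6, count=11), since texture is smooth.
Out: (material=stone, texture=smooth, color=blue, size=7, count=3), since texture is smooth.
In: (material=plastic, texture=glossy, color=yellow, size=4, count=7), since texture is glossy.

Out, Out, In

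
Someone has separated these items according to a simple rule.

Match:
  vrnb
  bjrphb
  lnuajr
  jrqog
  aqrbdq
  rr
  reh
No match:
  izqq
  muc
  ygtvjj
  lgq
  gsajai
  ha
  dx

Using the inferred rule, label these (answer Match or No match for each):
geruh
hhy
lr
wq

Match, No match, Match, No match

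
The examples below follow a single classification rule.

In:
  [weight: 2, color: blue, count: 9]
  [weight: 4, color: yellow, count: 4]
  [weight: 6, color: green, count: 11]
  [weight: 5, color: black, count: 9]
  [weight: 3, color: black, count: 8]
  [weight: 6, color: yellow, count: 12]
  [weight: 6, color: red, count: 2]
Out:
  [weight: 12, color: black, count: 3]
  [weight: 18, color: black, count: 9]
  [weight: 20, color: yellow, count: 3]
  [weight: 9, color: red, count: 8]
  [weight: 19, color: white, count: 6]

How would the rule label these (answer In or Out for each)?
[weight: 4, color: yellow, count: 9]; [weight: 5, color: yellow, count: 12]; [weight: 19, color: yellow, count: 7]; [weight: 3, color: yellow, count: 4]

All 'In' examples share one property — weight ≤ 6 — and every 'Out' example lacks it.
[weight: 4, color: yellow, count: 9]: In (weight = 4).
[weight: 5, color: yellow, count: 12]: In (weight = 5).
[weight: 19, color: yellow, count: 7]: Out (weight = 19).
[weight: 3, color: yellow, count: 4]: In (weight = 3).

In, In, Out, In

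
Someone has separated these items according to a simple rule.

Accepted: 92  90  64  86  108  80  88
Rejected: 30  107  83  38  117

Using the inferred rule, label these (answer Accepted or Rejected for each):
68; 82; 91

All 'Accepted' examples share one property — even AND at least 64 — and every 'Rejected' example lacks it.
68: 68 is even, 68 ≥ 64 — fits, so Accepted.
82: 82 is even, 82 ≥ 64 — fits, so Accepted.
91: 91 is odd, 91 ≥ 64 — does not fit, so Rejected.

Accepted, Accepted, Rejected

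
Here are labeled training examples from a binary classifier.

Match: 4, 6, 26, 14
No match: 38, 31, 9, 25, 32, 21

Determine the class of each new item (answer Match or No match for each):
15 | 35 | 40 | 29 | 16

The common property of the 'Match' items is: even AND at most 26. No 'No match' item has it.

No match, No match, No match, No match, Match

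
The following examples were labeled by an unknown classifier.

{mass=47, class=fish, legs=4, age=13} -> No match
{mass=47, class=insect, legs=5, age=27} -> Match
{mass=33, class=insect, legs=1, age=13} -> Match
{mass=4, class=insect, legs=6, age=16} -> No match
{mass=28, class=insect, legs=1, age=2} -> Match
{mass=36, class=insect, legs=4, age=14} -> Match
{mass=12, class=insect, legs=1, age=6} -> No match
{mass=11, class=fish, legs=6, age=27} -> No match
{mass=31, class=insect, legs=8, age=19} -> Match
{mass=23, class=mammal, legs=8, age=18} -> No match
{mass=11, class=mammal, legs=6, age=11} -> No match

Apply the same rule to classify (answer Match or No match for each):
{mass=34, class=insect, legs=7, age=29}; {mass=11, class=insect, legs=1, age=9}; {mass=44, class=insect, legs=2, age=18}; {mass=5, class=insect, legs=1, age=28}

The distinguishing property — class is insect AND mass ≥ 23 — holds for all the 'Match' cases and none of the 'No match' cases.

Match, No match, Match, No match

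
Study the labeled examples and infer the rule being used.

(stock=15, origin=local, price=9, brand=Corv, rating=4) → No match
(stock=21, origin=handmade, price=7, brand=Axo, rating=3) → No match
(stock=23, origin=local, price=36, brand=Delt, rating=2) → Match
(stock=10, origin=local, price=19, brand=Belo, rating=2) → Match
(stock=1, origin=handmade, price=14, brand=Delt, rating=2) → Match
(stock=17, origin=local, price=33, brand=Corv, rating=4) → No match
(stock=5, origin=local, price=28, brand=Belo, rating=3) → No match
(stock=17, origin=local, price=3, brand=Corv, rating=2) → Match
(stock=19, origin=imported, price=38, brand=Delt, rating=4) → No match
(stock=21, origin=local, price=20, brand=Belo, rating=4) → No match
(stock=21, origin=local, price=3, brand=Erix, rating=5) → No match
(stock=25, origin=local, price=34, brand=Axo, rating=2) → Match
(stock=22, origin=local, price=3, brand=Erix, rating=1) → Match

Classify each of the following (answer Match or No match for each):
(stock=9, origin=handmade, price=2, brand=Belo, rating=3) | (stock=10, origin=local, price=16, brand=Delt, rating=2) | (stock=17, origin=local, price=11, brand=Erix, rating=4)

No match, Match, No match

The rule appears to be: rating ≤ 2.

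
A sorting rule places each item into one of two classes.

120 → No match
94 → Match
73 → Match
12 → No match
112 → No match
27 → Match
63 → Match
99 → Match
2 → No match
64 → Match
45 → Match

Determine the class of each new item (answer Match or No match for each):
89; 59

A rule that fits every label: digit sum ≥ 5 — true of each 'Match' example, false of each 'No match' one.
89: Match (digit sum 8+9 = 17). 59: Match (digit sum 5+9 = 14).

Match, Match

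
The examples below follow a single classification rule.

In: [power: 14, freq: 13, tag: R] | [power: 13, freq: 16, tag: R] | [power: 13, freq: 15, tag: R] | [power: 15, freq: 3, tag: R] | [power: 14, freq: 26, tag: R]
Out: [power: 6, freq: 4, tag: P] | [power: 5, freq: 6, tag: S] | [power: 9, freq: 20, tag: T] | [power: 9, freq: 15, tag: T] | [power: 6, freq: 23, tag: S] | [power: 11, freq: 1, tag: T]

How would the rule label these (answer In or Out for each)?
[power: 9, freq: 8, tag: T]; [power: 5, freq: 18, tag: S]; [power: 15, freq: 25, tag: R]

The classifier is using: tag is R.
[power: 9, freq: 8, tag: T]: tag is T, does not satisfy this → Out. [power: 5, freq: 18, tag: S]: tag is S, does not satisfy this → Out. [power: 15, freq: 25, tag: R]: tag is R, matches → In.

Out, Out, In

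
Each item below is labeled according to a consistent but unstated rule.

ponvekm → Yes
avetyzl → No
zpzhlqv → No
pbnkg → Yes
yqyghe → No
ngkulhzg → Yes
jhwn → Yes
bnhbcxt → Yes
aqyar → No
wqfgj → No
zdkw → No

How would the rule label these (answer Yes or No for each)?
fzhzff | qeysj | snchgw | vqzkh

Every 'Yes' example satisfies: contains 'n'. None of the 'No' examples do.
fzhzff — no 'n', hence No.
qeysj — no 'n', hence No.
snchgw — has 'n', hence Yes.
vqzkh — no 'n', hence No.

No, No, Yes, No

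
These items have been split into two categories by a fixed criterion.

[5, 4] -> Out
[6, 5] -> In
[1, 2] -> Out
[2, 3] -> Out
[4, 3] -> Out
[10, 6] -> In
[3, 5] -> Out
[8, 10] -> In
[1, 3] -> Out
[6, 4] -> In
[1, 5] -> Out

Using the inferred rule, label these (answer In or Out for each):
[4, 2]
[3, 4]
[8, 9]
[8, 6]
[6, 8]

Every 'In' example satisfies: sum ≥ 10. None of the 'Out' examples do.
[4, 2]: 4+2 = 6 — doesn't match, so Out. [3, 4]: 3+4 = 7 — doesn't match, so Out. [8, 9]: 8+9 = 17 — matches, so In. [8, 6]: 8+6 = 14 — matches, so In. [6, 8]: 6+8 = 14 — matches, so In.

Out, Out, In, In, In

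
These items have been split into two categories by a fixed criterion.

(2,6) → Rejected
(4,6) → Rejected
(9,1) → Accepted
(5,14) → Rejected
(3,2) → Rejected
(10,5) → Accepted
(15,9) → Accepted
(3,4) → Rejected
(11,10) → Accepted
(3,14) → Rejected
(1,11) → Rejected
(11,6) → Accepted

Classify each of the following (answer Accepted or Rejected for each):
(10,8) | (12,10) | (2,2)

Accepted, Accepted, Rejected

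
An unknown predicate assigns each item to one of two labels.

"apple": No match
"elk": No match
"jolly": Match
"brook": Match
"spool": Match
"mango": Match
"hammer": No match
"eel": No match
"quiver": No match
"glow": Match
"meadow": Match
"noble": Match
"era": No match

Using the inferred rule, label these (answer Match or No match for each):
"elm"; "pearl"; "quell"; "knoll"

No match, No match, No match, Match

The rule appears to be: contains 'o'.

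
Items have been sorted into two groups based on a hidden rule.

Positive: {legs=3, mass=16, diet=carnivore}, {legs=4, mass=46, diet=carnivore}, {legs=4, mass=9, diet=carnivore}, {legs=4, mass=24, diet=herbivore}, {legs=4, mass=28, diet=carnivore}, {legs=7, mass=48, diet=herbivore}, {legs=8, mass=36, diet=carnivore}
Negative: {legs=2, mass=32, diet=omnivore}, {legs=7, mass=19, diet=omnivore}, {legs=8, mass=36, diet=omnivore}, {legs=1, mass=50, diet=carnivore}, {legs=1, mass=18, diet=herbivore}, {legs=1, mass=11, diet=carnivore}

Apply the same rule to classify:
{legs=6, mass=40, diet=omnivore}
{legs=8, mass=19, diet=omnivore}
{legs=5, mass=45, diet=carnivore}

The common property of the 'Positive' items is: diet is not omnivore AND legs ≥ 2. No 'Negative' item has it.
{legs=6, mass=40, diet=omnivore}: Negative (diet is omnivore, legs = 6).
{legs=8, mass=19, diet=omnivore}: Negative (diet is omnivore, legs = 8).
{legs=5, mass=45, diet=carnivore}: Positive (diet is carnivore, legs = 5).

Negative, Negative, Positive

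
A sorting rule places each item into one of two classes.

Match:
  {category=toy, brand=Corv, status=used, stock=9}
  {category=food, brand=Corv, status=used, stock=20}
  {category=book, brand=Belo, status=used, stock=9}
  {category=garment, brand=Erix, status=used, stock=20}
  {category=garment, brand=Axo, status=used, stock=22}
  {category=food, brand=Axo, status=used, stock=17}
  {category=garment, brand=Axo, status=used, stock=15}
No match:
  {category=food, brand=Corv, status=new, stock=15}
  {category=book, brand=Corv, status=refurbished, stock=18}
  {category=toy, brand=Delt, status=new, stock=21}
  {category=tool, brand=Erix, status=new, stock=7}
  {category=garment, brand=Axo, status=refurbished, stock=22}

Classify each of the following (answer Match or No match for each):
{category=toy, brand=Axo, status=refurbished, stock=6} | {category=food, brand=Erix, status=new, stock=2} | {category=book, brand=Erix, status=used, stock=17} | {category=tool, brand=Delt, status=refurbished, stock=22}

Every 'Match' example satisfies: status is used. None of the 'No match' examples do.
{category=toy, brand=Axo, status=refurbished, stock=6} — status is refurbished, hence No match. {category=food, brand=Erix, status=new, stock=2} — status is new, hence No match. {category=book, brand=Erix, status=used, stock=17} — status is used, hence Match. {category=tool, brand=Delt, status=refurbished, stock=22} — status is refurbished, hence No match.

No match, No match, Match, No match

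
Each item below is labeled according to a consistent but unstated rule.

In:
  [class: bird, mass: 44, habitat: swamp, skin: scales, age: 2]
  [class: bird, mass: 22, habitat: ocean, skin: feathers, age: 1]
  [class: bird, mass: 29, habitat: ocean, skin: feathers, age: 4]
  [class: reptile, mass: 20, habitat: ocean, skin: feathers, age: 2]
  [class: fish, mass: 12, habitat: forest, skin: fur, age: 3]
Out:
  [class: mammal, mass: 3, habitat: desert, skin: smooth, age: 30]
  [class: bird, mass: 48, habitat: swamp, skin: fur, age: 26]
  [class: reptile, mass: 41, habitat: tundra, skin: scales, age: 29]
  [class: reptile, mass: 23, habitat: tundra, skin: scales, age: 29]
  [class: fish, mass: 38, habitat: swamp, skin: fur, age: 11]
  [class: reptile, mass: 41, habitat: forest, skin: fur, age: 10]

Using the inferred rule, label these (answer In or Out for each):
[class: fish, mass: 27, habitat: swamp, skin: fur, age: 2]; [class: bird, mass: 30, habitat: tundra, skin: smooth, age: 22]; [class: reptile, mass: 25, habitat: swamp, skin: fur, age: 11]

The rule appears to be: age ≤ 4.
[class: fish, mass: 27, habitat: swamp, skin: fur, age: 2] — age = 2, hence In. [class: bird, mass: 30, habitat: tundra, skin: smooth, age: 22] — age = 22, hence Out. [class: reptile, mass: 25, habitat: swamp, skin: fur, age: 11] — age = 11, hence Out.

In, Out, Out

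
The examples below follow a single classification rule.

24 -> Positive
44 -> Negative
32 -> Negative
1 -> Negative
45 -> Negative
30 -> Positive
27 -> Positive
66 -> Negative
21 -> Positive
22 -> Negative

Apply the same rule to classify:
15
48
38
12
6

Positive, Negative, Negative, Positive, Positive

The rule appears to be: multiple of 3 AND at most 30.
Positive: 15, since 15 = 3·5, 15 ≤ 30. Negative: 48, since 48 = 3·16, 48 > 30. Negative: 38, since 38 = 3·12 + 2, 38 > 30. Positive: 12, since 12 = 3·4, 12 ≤ 30. Positive: 6, since 6 = 3·2, 6 ≤ 30.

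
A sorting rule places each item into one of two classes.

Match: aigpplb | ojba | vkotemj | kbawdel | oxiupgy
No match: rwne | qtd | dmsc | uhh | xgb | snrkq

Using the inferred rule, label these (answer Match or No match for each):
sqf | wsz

No match, No match

'Match' ⟺ has ≥ 2 vowels.
sqf: No match (0 vowels). wsz: No match (0 vowels).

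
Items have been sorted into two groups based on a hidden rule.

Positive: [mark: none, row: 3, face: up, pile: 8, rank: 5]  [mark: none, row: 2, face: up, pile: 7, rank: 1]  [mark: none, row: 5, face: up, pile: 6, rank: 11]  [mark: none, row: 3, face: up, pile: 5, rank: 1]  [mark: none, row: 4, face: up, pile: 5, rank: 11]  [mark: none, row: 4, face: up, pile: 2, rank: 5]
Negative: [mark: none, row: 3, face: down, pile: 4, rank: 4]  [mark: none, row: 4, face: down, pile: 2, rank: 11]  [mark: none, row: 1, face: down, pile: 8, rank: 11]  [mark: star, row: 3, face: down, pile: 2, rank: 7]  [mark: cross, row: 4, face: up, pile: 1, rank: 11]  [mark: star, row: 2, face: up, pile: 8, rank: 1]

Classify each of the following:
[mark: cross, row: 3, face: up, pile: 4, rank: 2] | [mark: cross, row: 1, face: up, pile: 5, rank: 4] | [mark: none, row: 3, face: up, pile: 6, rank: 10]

Negative, Negative, Positive

The pattern is that an item is 'Positive' exactly when: mark is none AND face is up.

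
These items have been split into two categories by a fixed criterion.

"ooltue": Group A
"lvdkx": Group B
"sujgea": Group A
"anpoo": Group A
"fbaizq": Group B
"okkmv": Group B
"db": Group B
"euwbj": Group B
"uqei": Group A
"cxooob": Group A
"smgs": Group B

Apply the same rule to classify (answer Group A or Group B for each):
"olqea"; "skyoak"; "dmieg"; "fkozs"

Group A, Group B, Group B, Group B

The distinguishing property — has ≥ 3 vowels — holds for all the 'Group A' cases and none of the 'Group B' cases.
"olqea" → 3 vowels → Group A. "skyoak" → 2 vowels → Group B. "dmieg" → 2 vowels → Group B. "fkozs" → 1 vowel → Group B.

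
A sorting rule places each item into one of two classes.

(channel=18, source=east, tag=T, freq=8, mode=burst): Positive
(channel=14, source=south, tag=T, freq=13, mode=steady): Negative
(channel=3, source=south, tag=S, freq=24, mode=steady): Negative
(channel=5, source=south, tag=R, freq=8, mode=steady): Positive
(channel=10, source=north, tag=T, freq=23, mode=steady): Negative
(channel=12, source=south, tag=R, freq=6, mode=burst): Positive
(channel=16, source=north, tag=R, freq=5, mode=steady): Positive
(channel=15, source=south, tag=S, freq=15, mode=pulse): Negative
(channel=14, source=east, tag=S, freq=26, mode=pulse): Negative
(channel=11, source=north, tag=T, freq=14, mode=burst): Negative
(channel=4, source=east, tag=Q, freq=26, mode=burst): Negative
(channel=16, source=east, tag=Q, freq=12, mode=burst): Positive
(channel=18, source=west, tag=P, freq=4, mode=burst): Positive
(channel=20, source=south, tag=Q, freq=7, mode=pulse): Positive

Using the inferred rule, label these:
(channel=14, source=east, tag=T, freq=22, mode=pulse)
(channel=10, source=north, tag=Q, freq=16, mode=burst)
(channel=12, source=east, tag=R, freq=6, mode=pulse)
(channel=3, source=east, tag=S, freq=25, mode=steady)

Negative, Negative, Positive, Negative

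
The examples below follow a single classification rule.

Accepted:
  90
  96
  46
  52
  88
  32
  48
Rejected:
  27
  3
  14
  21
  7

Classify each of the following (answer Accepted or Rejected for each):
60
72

'Accepted' ⟺ at least 32.
60: 60 ≥ 32, passes → Accepted.
72: 72 ≥ 32, passes → Accepted.

Accepted, Accepted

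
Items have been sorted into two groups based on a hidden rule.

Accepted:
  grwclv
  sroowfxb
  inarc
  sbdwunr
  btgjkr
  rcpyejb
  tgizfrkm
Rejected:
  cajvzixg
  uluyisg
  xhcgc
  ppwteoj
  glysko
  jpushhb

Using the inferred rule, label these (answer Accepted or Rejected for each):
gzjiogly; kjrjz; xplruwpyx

Every 'Accepted' example satisfies: contains 'r'. None of the 'Rejected' examples do.
gzjiogly: no 'r', fails the rule → Rejected. kjrjz: has 'r', has this property → Accepted. xplruwpyx: has 'r', has this property → Accepted.

Rejected, Accepted, Accepted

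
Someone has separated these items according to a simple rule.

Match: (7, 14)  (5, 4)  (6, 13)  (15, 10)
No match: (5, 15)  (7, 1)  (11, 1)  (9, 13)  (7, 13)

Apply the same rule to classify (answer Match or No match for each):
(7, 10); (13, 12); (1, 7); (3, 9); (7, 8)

One predicate separates the groups cleanly: sum is odd.
(7, 10): 7+10 = 17 — has this property, so Match.
(13, 12): 13+12 = 25 — has this property, so Match.
(1, 7): 1+7 = 8 — does not satisfy this, so No match.
(3, 9): 3+9 = 12 — does not satisfy this, so No match.
(7, 8): 7+8 = 15 — has this property, so Match.

Match, Match, No match, No match, Match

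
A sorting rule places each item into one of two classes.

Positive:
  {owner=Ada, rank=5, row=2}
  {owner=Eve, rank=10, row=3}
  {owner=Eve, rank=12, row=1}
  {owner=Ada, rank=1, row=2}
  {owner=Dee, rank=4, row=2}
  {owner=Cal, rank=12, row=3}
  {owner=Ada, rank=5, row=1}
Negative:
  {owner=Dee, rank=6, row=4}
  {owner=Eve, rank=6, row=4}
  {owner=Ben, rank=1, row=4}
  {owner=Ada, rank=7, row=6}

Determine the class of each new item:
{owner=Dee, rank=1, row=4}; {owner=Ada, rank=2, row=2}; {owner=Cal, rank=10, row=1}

Rule: row ≤ 3. This holds for each 'Positive' example and fails for each 'Negative' one.
{owner=Dee, rank=1, row=4} → row = 4 → Negative. {owner=Ada, rank=2, row=2} → row = 2 → Positive. {owner=Cal, rank=10, row=1} → row = 1 → Positive.

Negative, Positive, Positive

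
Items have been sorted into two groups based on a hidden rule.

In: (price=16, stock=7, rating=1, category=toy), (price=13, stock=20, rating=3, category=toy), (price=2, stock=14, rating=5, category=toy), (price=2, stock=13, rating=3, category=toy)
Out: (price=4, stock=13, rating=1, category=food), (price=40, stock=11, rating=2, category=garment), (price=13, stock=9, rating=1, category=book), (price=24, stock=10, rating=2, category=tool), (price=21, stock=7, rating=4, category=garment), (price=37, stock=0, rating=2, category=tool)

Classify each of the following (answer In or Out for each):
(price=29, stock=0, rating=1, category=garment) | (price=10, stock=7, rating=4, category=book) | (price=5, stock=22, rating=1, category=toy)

Out, Out, In

Comparing the two groups points to one rule — category is toy.
Out: (price=29, stock=0, rating=1, category=garment), since category is garment. Out: (price=10, stock=7, rating=4, category=book), since category is book. In: (price=5, stock=22, rating=1, category=toy), since category is toy.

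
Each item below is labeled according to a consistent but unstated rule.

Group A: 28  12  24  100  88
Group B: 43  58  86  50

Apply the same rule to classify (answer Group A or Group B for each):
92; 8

All 'Group A' examples share one property — multiple of 4 — and every 'Group B' example lacks it.
92: 92 = 4·23 — matches, so Group A.
8: 8 = 4·2 — matches, so Group A.

Group A, Group A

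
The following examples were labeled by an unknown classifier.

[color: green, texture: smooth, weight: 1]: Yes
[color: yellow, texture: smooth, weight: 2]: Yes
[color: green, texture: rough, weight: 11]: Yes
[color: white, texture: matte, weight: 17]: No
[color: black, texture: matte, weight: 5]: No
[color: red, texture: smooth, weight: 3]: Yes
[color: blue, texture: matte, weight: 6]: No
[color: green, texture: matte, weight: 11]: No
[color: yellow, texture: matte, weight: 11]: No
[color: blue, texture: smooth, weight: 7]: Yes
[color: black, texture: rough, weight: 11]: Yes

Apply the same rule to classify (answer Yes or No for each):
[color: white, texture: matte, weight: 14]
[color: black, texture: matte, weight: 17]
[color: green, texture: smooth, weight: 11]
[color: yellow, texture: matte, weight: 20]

No, No, Yes, No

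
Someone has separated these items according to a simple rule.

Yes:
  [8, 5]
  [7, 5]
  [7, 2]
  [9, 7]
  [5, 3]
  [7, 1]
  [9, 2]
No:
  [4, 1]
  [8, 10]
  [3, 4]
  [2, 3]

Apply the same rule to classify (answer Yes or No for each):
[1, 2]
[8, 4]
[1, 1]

The pattern is that an item is 'Yes' exactly when: first > second AND sum ≥ 7.
No: [1, 2], since 1 < 2, 1+2 = 3.
Yes: [8, 4], since 8 > 4, 8+4 = 12.
No: [1, 1], since 1 = 1, 1+1 = 2.

No, Yes, No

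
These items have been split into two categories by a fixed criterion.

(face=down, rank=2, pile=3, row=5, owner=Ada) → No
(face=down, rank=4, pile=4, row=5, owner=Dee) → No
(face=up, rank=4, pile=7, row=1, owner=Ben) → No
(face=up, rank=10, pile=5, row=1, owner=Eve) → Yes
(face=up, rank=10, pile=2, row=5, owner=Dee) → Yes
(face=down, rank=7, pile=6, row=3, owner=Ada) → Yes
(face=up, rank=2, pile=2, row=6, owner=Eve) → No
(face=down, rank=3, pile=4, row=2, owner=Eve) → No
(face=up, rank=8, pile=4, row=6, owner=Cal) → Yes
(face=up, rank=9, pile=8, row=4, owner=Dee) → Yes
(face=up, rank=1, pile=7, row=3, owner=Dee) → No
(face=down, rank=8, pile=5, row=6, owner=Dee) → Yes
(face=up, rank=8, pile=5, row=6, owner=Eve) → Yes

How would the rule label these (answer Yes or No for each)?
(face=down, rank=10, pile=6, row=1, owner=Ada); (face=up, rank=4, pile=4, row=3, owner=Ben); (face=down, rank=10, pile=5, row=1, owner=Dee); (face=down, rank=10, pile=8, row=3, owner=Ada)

Yes, No, Yes, Yes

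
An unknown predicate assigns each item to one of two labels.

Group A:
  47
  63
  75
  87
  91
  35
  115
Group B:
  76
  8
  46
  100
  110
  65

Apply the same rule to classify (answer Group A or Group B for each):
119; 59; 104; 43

Group A, Group A, Group B, Group A

The rule appears to be: ≡ 3 (mod 4).
119: 119 mod 4 = 3, passes → Group A.
59: 59 mod 4 = 3, passes → Group A.
104: 104 mod 4 = 0, does not pass → Group B.
43: 43 mod 4 = 3, passes → Group A.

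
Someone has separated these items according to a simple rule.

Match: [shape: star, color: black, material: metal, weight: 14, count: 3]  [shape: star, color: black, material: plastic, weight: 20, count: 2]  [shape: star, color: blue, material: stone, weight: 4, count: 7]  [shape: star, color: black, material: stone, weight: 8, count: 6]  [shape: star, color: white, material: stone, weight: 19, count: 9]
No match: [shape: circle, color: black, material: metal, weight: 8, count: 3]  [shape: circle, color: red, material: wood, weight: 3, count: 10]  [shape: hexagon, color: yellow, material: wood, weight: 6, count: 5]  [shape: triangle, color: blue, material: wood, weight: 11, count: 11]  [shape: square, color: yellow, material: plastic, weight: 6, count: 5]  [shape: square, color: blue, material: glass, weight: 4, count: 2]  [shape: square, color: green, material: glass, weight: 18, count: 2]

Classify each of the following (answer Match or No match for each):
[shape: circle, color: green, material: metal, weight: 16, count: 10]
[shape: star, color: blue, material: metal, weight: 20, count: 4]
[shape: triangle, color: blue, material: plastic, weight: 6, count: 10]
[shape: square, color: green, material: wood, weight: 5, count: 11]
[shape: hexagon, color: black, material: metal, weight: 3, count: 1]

No match, Match, No match, No match, No match

The distinguishing property — shape is star — holds for all the 'Match' cases and none of the 'No match' cases.
[shape: circle, color: green, material: metal, weight: 16, count: 10] — shape is circle, hence No match.
[shape: star, color: blue, material: metal, weight: 20, count: 4] — shape is star, hence Match.
[shape: triangle, color: blue, material: plastic, weight: 6, count: 10] — shape is triangle, hence No match.
[shape: square, color: green, material: wood, weight: 5, count: 11] — shape is square, hence No match.
[shape: hexagon, color: black, material: metal, weight: 3, count: 1] — shape is hexagon, hence No match.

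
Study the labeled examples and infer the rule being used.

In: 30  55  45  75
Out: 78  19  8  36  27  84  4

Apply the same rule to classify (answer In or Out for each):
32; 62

The simplest hypothesis consistent with all the labels is: multiple of 5.

Out, Out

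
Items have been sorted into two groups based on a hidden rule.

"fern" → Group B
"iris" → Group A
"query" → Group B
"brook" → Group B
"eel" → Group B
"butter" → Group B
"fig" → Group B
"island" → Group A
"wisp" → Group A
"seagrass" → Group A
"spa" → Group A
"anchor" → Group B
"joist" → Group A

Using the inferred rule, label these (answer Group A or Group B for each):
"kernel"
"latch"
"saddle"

Group B, Group B, Group A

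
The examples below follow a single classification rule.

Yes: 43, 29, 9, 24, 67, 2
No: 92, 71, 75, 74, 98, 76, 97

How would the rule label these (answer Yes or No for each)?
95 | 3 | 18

No, Yes, Yes

The distinguishing property — at most 67 — holds for all the 'Yes' cases and none of the 'No' cases.
No: 95, since 95 > 67.
Yes: 3, since 3 ≤ 67.
Yes: 18, since 18 ≤ 67.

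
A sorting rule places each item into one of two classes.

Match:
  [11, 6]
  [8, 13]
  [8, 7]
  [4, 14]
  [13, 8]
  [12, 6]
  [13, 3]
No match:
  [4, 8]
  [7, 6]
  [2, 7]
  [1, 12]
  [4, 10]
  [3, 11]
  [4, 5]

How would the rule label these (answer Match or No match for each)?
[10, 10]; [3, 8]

Match, No match

Every 'Match' example satisfies: sum ≥ 15. None of the 'No match' examples do.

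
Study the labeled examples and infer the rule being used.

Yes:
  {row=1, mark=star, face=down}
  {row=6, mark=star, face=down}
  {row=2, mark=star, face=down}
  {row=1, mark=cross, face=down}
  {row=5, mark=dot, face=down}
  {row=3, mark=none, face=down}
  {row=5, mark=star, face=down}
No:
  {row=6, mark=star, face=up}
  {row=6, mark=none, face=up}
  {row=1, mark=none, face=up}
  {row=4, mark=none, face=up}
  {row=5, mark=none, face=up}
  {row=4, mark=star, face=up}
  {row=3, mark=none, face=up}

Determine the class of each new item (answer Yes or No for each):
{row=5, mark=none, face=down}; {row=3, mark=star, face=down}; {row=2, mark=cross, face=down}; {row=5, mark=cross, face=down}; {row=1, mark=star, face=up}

The rule appears to be: face is down.
{row=5, mark=none, face=down}: face is down — meets the rule, so Yes.
{row=3, mark=star, face=down}: face is down — meets the rule, so Yes.
{row=2, mark=cross, face=down}: face is down — meets the rule, so Yes.
{row=5, mark=cross, face=down}: face is down — meets the rule, so Yes.
{row=1, mark=star, face=up}: face is up — fails this test, so No.

Yes, Yes, Yes, Yes, No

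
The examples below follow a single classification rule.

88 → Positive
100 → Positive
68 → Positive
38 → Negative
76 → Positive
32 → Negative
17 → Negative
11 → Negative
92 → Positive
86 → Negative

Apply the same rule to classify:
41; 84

Negative, Positive

The distinguishing property — multiple of 4 AND at least 38 — holds for all the 'Positive' cases and none of the 'Negative' cases.
41 → 41 = 4·10 + 1, 41 ≥ 38 → Negative. 84 → 84 = 4·21, 84 ≥ 38 → Positive.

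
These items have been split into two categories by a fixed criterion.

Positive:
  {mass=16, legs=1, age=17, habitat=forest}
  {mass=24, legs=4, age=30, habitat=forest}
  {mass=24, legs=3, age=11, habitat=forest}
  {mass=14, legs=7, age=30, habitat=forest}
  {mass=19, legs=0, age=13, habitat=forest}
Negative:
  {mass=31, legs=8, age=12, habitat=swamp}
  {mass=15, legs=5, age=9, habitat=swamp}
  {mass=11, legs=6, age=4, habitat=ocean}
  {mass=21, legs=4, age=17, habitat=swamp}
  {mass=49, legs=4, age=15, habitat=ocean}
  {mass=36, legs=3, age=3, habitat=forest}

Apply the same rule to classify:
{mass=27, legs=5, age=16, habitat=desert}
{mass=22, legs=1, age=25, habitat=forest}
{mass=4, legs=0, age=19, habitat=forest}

The distinguishing property — habitat is forest AND age ≥ 4 — holds for all the 'Positive' cases and none of the 'Negative' cases.

Negative, Positive, Positive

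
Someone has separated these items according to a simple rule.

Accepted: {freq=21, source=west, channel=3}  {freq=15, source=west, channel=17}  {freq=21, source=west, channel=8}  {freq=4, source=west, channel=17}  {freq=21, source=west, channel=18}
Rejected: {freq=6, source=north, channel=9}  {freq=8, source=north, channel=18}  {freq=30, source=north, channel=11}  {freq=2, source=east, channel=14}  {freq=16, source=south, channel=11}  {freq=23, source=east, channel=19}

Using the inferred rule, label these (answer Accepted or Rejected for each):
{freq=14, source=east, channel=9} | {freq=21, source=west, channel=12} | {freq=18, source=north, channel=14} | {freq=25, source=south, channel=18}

Rejected, Accepted, Rejected, Rejected

The pattern is that an item is 'Accepted' exactly when: source is west.
Rejected: {freq=14, source=east, channel=9}, since source is east. Accepted: {freq=21, source=west, channel=12}, since source is west. Rejected: {freq=18, source=north, channel=14}, since source is north. Rejected: {freq=25, source=south, channel=18}, since source is south.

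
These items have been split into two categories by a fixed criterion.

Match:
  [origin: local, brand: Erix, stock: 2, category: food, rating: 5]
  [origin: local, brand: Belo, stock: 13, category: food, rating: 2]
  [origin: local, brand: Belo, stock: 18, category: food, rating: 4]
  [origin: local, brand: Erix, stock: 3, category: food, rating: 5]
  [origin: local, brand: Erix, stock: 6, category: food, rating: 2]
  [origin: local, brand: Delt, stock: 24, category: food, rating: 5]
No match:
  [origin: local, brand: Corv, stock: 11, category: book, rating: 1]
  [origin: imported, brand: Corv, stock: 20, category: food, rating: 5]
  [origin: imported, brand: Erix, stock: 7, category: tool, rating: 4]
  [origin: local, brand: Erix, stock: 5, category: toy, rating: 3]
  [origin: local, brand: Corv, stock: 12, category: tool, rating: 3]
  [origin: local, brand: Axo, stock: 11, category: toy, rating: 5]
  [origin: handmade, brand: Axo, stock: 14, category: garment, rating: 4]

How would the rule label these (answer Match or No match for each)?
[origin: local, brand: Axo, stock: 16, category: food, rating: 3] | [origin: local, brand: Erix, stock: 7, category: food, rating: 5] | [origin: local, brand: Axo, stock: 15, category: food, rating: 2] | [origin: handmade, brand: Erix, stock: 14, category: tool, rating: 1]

Match, Match, Match, No match

The rule appears to be: category is food AND origin is local.
[origin: local, brand: Axo, stock: 16, category: food, rating: 3]: Match (category is food, origin is local). [origin: local, brand: Erix, stock: 7, category: food, rating: 5]: Match (category is food, origin is local). [origin: local, brand: Axo, stock: 15, category: food, rating: 2]: Match (category is food, origin is local). [origin: handmade, brand: Erix, stock: 14, category: tool, rating: 1]: No match (category is tool, origin is handmade).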